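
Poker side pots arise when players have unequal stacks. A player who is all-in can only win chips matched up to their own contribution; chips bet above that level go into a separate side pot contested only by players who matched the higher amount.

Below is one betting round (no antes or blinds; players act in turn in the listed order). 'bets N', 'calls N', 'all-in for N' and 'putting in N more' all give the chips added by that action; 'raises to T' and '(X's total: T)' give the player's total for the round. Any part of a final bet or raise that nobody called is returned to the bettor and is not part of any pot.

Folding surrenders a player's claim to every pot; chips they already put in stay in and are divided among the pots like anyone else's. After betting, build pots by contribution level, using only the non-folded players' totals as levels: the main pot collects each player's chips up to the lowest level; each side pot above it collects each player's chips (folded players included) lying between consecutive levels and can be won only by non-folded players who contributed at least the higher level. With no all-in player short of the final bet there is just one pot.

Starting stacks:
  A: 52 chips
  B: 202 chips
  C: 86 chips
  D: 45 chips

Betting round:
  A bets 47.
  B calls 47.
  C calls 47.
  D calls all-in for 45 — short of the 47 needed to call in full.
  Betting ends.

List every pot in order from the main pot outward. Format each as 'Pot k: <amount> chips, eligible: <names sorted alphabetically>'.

Contributions: A=47, B=47, C=47, D=45
Pot levels (distinct totals of non-folded players): 45, 47
Layer 1-45: 45 each from A, B, C, D = 45*4 = 180 chips; eligible A, B, C, D
Layer 46-47: 2 each from A, B, C = 2*3 = 6 chips; eligible A, B, C

Pot 1: 180 chips, eligible: A, B, C, D
Pot 2: 6 chips, eligible: A, B, C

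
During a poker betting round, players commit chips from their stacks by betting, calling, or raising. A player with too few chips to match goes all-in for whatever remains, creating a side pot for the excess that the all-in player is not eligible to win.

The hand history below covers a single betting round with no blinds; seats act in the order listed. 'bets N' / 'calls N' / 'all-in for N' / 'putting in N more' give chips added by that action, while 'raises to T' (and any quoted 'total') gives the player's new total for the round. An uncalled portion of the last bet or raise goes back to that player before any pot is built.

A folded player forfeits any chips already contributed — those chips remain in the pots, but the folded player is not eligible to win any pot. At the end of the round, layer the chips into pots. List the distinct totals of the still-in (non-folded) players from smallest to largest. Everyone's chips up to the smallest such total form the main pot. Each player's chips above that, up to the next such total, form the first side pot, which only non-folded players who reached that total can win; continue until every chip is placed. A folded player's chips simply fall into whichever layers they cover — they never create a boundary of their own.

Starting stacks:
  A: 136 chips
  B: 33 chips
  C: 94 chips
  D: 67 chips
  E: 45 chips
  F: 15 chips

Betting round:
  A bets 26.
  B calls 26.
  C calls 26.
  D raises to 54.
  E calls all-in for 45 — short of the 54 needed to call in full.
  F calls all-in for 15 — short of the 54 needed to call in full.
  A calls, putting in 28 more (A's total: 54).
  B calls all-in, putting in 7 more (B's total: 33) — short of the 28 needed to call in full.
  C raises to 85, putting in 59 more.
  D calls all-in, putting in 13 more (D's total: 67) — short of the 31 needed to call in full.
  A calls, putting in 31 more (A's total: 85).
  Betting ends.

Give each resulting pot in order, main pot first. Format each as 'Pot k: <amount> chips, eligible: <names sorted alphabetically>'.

Pot 1: 90 chips, eligible: A, B, C, D, E, F
Pot 2: 90 chips, eligible: A, B, C, D, E
Pot 3: 48 chips, eligible: A, C, D, E
Pot 4: 66 chips, eligible: A, C, D
Pot 5: 36 chips, eligible: A, C

Derivation:
Contributions: A=85, B=33, C=85, D=67, E=45, F=15
Pot levels (distinct totals of non-folded players): 15, 33, 45, 67, 85
Layer 1-15: 15 each from A, B, C, D, E, F = 15*6 = 90 chips; eligible A, B, C, D, E, F
Layer 16-33: 18 each from A, B, C, D, E = 18*5 = 90 chips; eligible A, B, C, D, E
Layer 34-45: 12 each from A, C, D, E = 12*4 = 48 chips; eligible A, C, D, E
Layer 46-67: 22 each from A, C, D = 22*3 = 66 chips; eligible A, C, D
Layer 68-85: 18 each from A, C = 18*2 = 36 chips; eligible A, C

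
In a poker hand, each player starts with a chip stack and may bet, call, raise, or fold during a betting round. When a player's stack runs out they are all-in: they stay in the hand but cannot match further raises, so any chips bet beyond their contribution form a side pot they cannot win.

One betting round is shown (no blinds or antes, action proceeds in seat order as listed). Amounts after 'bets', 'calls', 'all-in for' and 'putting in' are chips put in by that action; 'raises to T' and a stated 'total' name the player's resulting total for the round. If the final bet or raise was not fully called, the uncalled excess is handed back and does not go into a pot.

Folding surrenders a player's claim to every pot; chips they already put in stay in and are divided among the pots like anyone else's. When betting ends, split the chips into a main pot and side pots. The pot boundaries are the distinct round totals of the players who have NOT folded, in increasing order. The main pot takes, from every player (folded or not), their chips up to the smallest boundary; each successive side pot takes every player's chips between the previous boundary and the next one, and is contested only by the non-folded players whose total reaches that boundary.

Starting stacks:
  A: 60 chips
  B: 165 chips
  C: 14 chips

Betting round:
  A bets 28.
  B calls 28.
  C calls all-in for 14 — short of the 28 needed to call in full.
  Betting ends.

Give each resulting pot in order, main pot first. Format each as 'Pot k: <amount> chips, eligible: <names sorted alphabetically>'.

Pot 1: 42 chips, eligible: A, B, C
Pot 2: 28 chips, eligible: A, B

Derivation:
Contributions: A=28, B=28, C=14
Pot levels (distinct totals of non-folded players): 14, 28
Layer 1-14: 14 each from A, B, C = 14*3 = 42 chips; eligible A, B, C
Layer 15-28: 14 each from A, B = 14*2 = 28 chips; eligible A, B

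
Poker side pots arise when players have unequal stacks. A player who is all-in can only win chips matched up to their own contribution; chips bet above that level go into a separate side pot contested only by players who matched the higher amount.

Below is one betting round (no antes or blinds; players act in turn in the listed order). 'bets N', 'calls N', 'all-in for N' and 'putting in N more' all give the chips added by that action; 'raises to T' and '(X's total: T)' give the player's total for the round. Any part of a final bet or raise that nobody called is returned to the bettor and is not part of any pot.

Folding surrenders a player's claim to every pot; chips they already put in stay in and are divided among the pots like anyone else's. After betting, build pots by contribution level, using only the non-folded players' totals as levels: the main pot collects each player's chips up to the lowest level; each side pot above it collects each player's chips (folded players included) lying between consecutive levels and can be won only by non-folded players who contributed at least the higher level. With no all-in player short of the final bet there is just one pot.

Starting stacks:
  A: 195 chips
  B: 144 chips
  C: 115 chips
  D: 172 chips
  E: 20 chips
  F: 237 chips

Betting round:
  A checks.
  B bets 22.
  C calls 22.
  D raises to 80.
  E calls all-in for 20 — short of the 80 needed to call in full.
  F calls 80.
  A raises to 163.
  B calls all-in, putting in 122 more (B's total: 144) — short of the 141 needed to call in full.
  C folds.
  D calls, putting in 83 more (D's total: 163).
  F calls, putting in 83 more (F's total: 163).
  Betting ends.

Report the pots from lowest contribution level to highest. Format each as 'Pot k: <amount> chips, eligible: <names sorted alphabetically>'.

Pot 1: 120 chips, eligible: A, B, D, E, F
Pot 2: 498 chips, eligible: A, B, D, F
Pot 3: 57 chips, eligible: A, D, F

Derivation:
Contributions: A=163, B=144, C=22, D=163, E=20, F=163
Folded: C
Pot levels (distinct totals of non-folded players): 20, 144, 163
Layer 1-20: 20 each from A, B, C, D, E, F = 20*6 = 120 chips; eligible A, B, D, E, F
Layer 21-144: A 124 + B 124 + C 2 + D 124 + F 124 = 498 chips; eligible A, B, D, F
Layer 145-163: 19 each from A, D, F = 19*3 = 57 chips; eligible A, D, F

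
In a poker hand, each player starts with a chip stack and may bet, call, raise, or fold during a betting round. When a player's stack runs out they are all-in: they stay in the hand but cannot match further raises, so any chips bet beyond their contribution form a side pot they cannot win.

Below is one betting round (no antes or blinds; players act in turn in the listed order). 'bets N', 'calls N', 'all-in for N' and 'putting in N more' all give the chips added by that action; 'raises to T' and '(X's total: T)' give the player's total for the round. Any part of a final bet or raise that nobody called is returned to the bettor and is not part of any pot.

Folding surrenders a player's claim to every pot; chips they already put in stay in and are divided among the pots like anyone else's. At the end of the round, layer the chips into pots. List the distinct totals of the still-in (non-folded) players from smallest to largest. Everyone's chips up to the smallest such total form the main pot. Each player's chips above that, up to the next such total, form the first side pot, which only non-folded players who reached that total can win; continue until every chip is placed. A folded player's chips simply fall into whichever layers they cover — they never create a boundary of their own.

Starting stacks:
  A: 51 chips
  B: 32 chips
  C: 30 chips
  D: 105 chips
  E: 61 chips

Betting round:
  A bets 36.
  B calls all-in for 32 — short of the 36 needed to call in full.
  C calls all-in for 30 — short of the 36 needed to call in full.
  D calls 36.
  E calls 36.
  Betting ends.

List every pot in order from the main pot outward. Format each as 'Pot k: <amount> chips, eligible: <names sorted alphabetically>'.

Pot 1: 150 chips, eligible: A, B, C, D, E
Pot 2: 8 chips, eligible: A, B, D, E
Pot 3: 12 chips, eligible: A, D, E

Derivation:
Contributions: A=36, B=32, C=30, D=36, E=36
Pot levels (distinct totals of non-folded players): 30, 32, 36
Layer 1-30: 30 each from A, B, C, D, E = 30*5 = 150 chips; eligible A, B, C, D, E
Layer 31-32: 2 each from A, B, D, E = 2*4 = 8 chips; eligible A, B, D, E
Layer 33-36: 4 each from A, D, E = 4*3 = 12 chips; eligible A, D, E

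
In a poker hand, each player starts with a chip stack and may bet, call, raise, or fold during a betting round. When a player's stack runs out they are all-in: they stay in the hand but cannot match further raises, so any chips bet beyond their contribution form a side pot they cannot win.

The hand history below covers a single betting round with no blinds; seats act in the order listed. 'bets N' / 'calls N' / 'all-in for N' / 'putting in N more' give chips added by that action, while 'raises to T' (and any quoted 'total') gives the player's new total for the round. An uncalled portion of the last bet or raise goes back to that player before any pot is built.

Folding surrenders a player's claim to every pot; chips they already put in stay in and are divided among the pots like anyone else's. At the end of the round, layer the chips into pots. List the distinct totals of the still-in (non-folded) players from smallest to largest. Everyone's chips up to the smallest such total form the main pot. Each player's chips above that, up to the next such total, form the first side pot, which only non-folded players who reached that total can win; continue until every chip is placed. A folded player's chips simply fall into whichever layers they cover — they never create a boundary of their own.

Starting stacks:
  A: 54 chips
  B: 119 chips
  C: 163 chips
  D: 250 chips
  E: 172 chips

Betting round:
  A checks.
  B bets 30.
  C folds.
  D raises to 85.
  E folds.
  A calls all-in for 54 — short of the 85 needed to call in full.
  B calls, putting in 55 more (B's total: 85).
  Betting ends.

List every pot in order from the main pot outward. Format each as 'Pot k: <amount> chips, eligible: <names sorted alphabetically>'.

Pot 1: 162 chips, eligible: A, B, D
Pot 2: 62 chips, eligible: B, D

Derivation:
Contributions: A=54, B=85, D=85
Folded: C, E
Pot levels (distinct totals of non-folded players): 54, 85
Layer 1-54: 54 each from A, B, D = 54*3 = 162 chips; eligible A, B, D
Layer 55-85: 31 each from B, D = 31*2 = 62 chips; eligible B, D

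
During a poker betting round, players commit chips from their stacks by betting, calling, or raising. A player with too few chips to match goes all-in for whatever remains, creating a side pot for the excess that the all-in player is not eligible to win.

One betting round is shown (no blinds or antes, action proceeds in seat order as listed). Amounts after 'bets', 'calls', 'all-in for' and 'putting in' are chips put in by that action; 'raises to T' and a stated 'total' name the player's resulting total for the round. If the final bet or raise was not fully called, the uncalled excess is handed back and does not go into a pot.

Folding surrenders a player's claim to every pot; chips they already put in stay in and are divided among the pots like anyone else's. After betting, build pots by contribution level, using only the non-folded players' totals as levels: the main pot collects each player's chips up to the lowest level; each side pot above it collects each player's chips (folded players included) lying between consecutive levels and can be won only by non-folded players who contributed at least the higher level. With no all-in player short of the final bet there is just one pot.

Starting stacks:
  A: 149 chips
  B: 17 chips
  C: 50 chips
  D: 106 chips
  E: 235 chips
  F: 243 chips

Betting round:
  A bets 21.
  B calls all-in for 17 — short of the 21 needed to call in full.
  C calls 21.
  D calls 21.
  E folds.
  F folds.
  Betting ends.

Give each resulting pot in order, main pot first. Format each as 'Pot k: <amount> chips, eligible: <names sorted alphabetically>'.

Contributions: A=21, B=17, C=21, D=21
Folded: E, F
Pot levels (distinct totals of non-folded players): 17, 21
Layer 1-17: 17 each from A, B, C, D = 17*4 = 68 chips; eligible A, B, C, D
Layer 18-21: 4 each from A, C, D = 4*3 = 12 chips; eligible A, C, D

Pot 1: 68 chips, eligible: A, B, C, D
Pot 2: 12 chips, eligible: A, C, D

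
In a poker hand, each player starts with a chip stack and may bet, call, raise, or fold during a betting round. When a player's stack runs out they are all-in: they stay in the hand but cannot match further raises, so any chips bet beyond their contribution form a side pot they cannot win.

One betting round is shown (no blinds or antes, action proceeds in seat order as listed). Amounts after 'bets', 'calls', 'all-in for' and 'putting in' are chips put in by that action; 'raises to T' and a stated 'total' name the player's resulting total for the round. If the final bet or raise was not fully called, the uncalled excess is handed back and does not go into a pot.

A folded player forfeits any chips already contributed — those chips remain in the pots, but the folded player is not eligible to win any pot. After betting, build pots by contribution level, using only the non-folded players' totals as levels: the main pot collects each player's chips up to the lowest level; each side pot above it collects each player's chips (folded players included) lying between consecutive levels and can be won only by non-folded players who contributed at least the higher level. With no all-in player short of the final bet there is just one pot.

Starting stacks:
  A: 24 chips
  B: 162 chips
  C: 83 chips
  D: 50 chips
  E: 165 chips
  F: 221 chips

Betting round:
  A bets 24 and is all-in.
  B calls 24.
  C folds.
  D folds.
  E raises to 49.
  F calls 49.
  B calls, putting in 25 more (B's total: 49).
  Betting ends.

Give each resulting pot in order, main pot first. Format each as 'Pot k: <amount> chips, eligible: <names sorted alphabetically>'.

Contributions: A=24, B=49, E=49, F=49
Folded: C, D
Pot levels (distinct totals of non-folded players): 24, 49
Layer 1-24: 24 each from A, B, E, F = 24*4 = 96 chips; eligible A, B, E, F
Layer 25-49: 25 each from B, E, F = 25*3 = 75 chips; eligible B, E, F

Pot 1: 96 chips, eligible: A, B, E, F
Pot 2: 75 chips, eligible: B, E, F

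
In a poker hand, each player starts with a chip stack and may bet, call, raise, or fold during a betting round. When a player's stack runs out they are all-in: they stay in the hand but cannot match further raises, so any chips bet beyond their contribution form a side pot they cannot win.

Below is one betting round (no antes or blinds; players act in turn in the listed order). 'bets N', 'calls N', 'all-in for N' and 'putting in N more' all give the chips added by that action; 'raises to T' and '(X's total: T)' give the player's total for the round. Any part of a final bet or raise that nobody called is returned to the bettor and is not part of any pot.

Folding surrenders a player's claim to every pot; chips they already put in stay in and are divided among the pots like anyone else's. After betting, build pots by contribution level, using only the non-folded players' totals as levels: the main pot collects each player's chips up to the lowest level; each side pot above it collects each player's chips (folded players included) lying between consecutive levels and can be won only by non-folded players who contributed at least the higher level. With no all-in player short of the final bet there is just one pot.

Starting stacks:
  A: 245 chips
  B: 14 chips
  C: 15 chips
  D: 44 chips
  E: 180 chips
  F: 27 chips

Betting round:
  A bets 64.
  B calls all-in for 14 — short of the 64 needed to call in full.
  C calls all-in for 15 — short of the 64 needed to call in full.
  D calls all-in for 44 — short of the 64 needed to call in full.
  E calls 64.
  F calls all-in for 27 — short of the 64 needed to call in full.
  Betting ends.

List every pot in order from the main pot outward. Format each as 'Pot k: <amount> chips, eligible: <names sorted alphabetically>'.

Contributions: A=64, B=14, C=15, D=44, E=64, F=27
Pot levels (distinct totals of non-folded players): 14, 15, 27, 44, 64
Layer 1-14: 14 each from A, B, C, D, E, F = 14*6 = 84 chips; eligible A, B, C, D, E, F
Layer 15-15: 1 each from A, C, D, E, F = 1*5 = 5 chips; eligible A, C, D, E, F
Layer 16-27: 12 each from A, D, E, F = 12*4 = 48 chips; eligible A, D, E, F
Layer 28-44: 17 each from A, D, E = 17*3 = 51 chips; eligible A, D, E
Layer 45-64: 20 each from A, E = 20*2 = 40 chips; eligible A, E

Pot 1: 84 chips, eligible: A, B, C, D, E, F
Pot 2: 5 chips, eligible: A, C, D, E, F
Pot 3: 48 chips, eligible: A, D, E, F
Pot 4: 51 chips, eligible: A, D, E
Pot 5: 40 chips, eligible: A, E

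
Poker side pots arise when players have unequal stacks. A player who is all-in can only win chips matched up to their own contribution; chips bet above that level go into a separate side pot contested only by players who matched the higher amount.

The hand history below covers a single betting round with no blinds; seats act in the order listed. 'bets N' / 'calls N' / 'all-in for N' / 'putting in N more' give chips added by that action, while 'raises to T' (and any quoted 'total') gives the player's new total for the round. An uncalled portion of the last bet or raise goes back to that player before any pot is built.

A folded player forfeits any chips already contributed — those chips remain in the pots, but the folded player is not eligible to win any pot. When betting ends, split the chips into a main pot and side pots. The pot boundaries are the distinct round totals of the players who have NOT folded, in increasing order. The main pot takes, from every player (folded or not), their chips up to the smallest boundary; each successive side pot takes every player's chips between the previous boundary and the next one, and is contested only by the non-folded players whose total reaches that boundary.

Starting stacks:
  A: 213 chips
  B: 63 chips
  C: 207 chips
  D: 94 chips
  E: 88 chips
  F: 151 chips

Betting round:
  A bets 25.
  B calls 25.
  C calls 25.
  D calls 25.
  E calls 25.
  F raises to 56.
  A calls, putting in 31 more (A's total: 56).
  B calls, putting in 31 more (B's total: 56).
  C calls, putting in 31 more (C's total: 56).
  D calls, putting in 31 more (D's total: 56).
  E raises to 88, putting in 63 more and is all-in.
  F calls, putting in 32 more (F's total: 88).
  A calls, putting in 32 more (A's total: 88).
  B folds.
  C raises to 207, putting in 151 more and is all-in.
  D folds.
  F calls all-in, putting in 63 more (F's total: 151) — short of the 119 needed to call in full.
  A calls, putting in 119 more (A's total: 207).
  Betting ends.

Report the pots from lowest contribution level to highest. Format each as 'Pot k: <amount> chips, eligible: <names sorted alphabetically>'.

Pot 1: 464 chips, eligible: A, C, E, F
Pot 2: 189 chips, eligible: A, C, F
Pot 3: 112 chips, eligible: A, C

Derivation:
Contributions: A=207, B=56, C=207, D=56, E=88, F=151
Folded: B, D
Pot levels (distinct totals of non-folded players): 88, 151, 207
Layer 1-88: A 88 + B 56 + C 88 + D 56 + E 88 + F 88 = 464 chips; eligible A, C, E, F
Layer 89-151: 63 each from A, C, F = 63*3 = 189 chips; eligible A, C, F
Layer 152-207: 56 each from A, C = 56*2 = 112 chips; eligible A, C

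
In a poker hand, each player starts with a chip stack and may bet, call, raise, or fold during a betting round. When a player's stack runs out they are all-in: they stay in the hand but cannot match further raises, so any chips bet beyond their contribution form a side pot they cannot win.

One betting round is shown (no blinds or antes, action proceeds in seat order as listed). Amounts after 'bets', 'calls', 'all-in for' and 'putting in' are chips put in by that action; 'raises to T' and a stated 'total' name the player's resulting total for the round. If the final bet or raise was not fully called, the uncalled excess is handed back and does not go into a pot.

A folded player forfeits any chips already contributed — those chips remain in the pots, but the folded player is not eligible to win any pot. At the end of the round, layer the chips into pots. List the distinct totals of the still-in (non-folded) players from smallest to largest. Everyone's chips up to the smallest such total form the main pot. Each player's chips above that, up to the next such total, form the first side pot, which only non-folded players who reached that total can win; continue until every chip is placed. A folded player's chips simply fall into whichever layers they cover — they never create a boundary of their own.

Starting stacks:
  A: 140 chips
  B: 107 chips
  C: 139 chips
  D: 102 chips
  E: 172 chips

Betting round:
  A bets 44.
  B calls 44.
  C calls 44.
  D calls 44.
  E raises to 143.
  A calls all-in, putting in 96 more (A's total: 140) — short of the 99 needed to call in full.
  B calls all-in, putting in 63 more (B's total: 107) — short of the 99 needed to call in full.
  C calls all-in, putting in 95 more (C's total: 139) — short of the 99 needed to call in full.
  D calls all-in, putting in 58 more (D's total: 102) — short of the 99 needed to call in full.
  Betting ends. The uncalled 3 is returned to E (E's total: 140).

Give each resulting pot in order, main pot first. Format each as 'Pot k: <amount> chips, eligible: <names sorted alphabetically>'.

Contributions (after 3 returned to E): A=140, B=107, C=139, D=102, E=140
Pot levels (distinct totals of non-folded players): 102, 107, 139, 140
Layer 1-102: 102 each from A, B, C, D, E = 102*5 = 510 chips; eligible A, B, C, D, E
Layer 103-107: 5 each from A, B, C, E = 5*4 = 20 chips; eligible A, B, C, E
Layer 108-139: 32 each from A, C, E = 32*3 = 96 chips; eligible A, C, E
Layer 140-140: 1 each from A, E = 1*2 = 2 chips; eligible A, E

Pot 1: 510 chips, eligible: A, B, C, D, E
Pot 2: 20 chips, eligible: A, B, C, E
Pot 3: 96 chips, eligible: A, C, E
Pot 4: 2 chips, eligible: A, E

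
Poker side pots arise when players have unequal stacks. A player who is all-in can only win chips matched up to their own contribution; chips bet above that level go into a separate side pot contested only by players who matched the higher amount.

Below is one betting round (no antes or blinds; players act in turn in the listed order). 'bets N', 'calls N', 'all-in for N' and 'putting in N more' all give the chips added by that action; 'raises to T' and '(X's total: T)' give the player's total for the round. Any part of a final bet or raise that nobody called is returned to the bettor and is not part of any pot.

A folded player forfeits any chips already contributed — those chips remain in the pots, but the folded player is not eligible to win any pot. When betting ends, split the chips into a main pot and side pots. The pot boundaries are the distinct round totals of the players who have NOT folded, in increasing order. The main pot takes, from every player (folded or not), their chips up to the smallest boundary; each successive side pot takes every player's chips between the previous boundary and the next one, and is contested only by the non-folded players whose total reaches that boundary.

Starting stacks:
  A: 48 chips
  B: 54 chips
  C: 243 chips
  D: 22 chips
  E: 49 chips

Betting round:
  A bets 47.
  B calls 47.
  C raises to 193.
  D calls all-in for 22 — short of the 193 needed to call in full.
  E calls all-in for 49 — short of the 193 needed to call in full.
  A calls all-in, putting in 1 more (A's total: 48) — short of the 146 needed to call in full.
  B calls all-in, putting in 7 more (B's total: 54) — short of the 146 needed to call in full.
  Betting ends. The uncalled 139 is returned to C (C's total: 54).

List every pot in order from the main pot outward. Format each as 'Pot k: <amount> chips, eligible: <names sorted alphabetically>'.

Contributions (after 139 returned to C): A=48, B=54, C=54, D=22, E=49
Pot levels (distinct totals of non-folded players): 22, 48, 49, 54
Layer 1-22: 22 each from A, B, C, D, E = 22*5 = 110 chips; eligible A, B, C, D, E
Layer 23-48: 26 each from A, B, C, E = 26*4 = 104 chips; eligible A, B, C, E
Layer 49-49: 1 each from B, C, E = 1*3 = 3 chips; eligible B, C, E
Layer 50-54: 5 each from B, C = 5*2 = 10 chips; eligible B, C

Pot 1: 110 chips, eligible: A, B, C, D, E
Pot 2: 104 chips, eligible: A, B, C, E
Pot 3: 3 chips, eligible: B, C, E
Pot 4: 10 chips, eligible: B, C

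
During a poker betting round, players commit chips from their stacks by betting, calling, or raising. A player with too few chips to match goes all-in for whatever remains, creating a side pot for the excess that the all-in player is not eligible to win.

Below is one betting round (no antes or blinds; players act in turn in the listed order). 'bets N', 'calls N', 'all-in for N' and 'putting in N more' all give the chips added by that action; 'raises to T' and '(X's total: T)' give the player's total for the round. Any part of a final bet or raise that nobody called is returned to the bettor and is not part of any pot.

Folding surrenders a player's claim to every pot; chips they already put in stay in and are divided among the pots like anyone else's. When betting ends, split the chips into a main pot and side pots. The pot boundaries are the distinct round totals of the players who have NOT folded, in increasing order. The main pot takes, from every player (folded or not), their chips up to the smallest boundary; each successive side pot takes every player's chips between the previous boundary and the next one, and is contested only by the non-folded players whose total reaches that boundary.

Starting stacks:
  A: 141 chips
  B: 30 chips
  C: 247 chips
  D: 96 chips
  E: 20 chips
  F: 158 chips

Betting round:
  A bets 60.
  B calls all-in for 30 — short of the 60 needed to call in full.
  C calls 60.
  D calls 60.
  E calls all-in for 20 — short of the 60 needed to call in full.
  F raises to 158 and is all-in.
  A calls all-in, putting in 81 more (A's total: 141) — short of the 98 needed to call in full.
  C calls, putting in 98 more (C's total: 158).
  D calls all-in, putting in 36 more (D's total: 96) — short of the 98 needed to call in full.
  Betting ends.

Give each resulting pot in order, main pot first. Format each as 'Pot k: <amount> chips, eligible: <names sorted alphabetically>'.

Contributions: A=141, B=30, C=158, D=96, E=20, F=158
Pot levels (distinct totals of non-folded players): 20, 30, 96, 141, 158
Layer 1-20: 20 each from A, B, C, D, E, F = 20*6 = 120 chips; eligible A, B, C, D, E, F
Layer 21-30: 10 each from A, B, C, D, F = 10*5 = 50 chips; eligible A, B, C, D, F
Layer 31-96: 66 each from A, C, D, F = 66*4 = 264 chips; eligible A, C, D, F
Layer 97-141: 45 each from A, C, F = 45*3 = 135 chips; eligible A, C, F
Layer 142-158: 17 each from C, F = 17*2 = 34 chips; eligible C, F

Pot 1: 120 chips, eligible: A, B, C, D, E, F
Pot 2: 50 chips, eligible: A, B, C, D, F
Pot 3: 264 chips, eligible: A, C, D, F
Pot 4: 135 chips, eligible: A, C, F
Pot 5: 34 chips, eligible: C, F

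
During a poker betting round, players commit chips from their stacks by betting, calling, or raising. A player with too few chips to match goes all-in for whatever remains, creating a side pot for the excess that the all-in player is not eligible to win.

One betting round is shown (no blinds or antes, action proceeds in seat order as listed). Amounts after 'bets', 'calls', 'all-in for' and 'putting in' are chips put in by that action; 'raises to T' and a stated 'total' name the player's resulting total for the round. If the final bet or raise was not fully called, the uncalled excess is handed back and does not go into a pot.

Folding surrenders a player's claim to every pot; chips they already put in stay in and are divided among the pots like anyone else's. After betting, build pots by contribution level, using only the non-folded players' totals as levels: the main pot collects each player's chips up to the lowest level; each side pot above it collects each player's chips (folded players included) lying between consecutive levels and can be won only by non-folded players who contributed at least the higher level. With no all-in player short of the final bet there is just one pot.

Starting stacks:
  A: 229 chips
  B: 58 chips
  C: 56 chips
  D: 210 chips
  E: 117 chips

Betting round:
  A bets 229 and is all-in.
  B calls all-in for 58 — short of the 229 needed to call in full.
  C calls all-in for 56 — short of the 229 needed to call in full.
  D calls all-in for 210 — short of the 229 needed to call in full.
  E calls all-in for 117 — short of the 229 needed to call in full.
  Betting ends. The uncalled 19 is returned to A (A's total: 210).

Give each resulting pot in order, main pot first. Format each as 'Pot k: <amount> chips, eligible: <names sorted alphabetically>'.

Pot 1: 280 chips, eligible: A, B, C, D, E
Pot 2: 8 chips, eligible: A, B, D, E
Pot 3: 177 chips, eligible: A, D, E
Pot 4: 186 chips, eligible: A, D

Derivation:
Contributions (after 19 returned to A): A=210, B=58, C=56, D=210, E=117
Pot levels (distinct totals of non-folded players): 56, 58, 117, 210
Layer 1-56: 56 each from A, B, C, D, E = 56*5 = 280 chips; eligible A, B, C, D, E
Layer 57-58: 2 each from A, B, D, E = 2*4 = 8 chips; eligible A, B, D, E
Layer 59-117: 59 each from A, D, E = 59*3 = 177 chips; eligible A, D, E
Layer 118-210: 93 each from A, D = 93*2 = 186 chips; eligible A, D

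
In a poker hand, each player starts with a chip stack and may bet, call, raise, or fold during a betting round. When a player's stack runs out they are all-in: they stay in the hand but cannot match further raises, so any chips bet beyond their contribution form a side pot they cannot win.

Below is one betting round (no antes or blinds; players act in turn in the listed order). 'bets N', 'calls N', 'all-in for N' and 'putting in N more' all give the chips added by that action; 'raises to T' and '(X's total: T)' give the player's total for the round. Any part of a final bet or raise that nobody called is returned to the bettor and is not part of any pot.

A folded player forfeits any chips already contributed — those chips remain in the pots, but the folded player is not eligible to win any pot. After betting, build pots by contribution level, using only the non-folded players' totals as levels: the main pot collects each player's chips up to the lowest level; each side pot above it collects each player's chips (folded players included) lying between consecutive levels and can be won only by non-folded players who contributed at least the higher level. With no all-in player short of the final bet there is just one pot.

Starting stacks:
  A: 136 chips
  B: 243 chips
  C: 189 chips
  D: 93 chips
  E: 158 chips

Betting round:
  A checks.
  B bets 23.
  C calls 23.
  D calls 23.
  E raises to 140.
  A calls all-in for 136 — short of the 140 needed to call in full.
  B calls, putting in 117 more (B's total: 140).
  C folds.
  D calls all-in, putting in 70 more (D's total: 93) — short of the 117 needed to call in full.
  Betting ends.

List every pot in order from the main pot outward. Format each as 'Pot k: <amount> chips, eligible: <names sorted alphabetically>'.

Contributions: A=136, B=140, C=23, D=93, E=140
Folded: C
Pot levels (distinct totals of non-folded players): 93, 136, 140
Layer 1-93: A 93 + B 93 + C 23 + D 93 + E 93 = 395 chips; eligible A, B, D, E
Layer 94-136: 43 each from A, B, E = 43*3 = 129 chips; eligible A, B, E
Layer 137-140: 4 each from B, E = 4*2 = 8 chips; eligible B, E

Pot 1: 395 chips, eligible: A, B, D, E
Pot 2: 129 chips, eligible: A, B, E
Pot 3: 8 chips, eligible: B, E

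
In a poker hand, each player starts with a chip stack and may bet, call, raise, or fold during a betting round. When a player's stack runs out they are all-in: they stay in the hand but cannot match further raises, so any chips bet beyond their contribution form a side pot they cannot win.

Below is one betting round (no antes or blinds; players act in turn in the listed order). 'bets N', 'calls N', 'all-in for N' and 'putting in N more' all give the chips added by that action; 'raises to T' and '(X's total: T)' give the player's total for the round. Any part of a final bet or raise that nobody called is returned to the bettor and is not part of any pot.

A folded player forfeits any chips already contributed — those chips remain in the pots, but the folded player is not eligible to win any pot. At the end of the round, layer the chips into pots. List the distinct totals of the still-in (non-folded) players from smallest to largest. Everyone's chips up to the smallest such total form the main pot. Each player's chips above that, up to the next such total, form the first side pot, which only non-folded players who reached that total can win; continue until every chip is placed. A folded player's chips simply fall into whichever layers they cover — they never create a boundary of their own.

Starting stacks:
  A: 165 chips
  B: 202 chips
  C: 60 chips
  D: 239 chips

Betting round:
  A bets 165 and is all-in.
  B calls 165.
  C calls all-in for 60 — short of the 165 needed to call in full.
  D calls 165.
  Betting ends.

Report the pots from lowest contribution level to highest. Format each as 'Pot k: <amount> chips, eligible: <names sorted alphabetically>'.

Pot 1: 240 chips, eligible: A, B, C, D
Pot 2: 315 chips, eligible: A, B, D

Derivation:
Contributions: A=165, B=165, C=60, D=165
Pot levels (distinct totals of non-folded players): 60, 165
Layer 1-60: 60 each from A, B, C, D = 60*4 = 240 chips; eligible A, B, C, D
Layer 61-165: 105 each from A, B, D = 105*3 = 315 chips; eligible A, B, D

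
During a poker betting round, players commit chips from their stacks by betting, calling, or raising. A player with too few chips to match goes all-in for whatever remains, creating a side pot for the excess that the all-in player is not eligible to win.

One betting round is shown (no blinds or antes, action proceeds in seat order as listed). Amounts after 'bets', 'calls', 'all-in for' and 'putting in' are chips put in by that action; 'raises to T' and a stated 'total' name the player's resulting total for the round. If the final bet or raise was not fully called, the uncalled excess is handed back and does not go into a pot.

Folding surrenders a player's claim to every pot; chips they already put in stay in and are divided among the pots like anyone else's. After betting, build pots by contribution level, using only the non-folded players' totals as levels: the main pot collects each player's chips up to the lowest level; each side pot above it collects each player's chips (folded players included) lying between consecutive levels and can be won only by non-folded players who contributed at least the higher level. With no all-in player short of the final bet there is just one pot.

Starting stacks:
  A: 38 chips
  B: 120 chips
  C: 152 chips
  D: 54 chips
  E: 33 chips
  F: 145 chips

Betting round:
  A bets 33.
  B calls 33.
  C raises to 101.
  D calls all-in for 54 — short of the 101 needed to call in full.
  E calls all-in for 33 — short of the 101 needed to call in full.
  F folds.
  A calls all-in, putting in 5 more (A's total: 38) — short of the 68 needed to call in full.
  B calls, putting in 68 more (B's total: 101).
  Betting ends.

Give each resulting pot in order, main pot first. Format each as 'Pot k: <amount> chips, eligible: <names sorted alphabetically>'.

Contributions: A=38, B=101, C=101, D=54, E=33
Folded: F
Pot levels (distinct totals of non-folded players): 33, 38, 54, 101
Layer 1-33: 33 each from A, B, C, D, E = 33*5 = 165 chips; eligible A, B, C, D, E
Layer 34-38: 5 each from A, B, C, D = 5*4 = 20 chips; eligible A, B, C, D
Layer 39-54: 16 each from B, C, D = 16*3 = 48 chips; eligible B, C, D
Layer 55-101: 47 each from B, C = 47*2 = 94 chips; eligible B, C

Pot 1: 165 chips, eligible: A, B, C, D, E
Pot 2: 20 chips, eligible: A, B, C, D
Pot 3: 48 chips, eligible: B, C, D
Pot 4: 94 chips, eligible: B, C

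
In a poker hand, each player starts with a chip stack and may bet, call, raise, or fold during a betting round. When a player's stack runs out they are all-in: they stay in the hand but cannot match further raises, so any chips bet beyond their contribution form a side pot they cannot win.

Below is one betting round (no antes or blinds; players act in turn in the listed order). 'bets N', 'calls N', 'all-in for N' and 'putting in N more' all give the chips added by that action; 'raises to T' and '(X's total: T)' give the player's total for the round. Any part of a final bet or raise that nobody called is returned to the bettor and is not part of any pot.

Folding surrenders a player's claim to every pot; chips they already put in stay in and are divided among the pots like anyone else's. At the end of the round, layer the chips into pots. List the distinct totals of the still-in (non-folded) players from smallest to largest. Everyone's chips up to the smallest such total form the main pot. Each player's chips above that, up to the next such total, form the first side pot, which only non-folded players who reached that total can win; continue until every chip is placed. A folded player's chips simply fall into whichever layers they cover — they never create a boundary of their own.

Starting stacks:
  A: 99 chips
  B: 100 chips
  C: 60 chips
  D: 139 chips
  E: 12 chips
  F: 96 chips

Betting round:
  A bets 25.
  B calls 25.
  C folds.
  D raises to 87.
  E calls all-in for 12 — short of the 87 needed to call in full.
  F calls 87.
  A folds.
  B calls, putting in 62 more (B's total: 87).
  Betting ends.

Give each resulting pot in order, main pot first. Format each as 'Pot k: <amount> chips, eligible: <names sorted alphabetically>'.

Pot 1: 60 chips, eligible: B, D, E, F
Pot 2: 238 chips, eligible: B, D, F

Derivation:
Contributions: A=25, B=87, D=87, E=12, F=87
Folded: A, C
Pot levels (distinct totals of non-folded players): 12, 87
Layer 1-12: 12 each from A, B, D, E, F = 12*5 = 60 chips; eligible B, D, E, F
Layer 13-87: A 13 + B 75 + D 75 + F 75 = 238 chips; eligible B, D, F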